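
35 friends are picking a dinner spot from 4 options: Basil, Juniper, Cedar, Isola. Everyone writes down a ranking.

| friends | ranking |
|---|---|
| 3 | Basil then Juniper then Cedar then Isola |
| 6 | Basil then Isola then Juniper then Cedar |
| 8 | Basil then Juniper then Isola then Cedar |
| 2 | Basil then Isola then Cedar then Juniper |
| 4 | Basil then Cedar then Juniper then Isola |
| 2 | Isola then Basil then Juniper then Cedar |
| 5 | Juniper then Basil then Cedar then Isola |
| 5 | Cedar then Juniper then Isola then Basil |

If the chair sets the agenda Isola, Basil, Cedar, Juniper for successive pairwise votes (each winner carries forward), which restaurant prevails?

Basil

Round 1: Isola vs Basil — 7–28, Basil advances.
Round 2: Basil vs Cedar — 30–5, Basil advances.
Round 3: Basil vs Juniper — 25–10, Basil advances.
Basil survives the agenda.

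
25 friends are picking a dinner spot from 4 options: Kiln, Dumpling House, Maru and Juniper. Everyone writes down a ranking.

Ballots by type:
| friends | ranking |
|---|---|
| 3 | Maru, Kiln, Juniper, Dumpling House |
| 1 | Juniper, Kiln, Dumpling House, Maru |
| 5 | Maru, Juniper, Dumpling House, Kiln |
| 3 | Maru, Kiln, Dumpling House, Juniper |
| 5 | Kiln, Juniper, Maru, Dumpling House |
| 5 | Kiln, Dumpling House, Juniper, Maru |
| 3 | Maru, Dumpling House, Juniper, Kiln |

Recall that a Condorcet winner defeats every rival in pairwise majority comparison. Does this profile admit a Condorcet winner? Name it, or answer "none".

Maru

Pairwise majorities:
Kiln vs Dumpling House: 3+1+3+5+5 = 17 for Kiln, 8 for Dumpling House — Kiln by 17–8.
Kiln vs Maru: Kiln is ranked higher on 1+5+5 = 11 ballots, Maru on 14. Maru wins 14–11.
Kiln vs Juniper: Kiln is ranked higher on 3+3+5+5 = 16 ballots, Juniper on 9. Kiln wins 16–9.
Dumpling House vs Maru: 1+5 = 6 for Dumpling House, 19 for Maru — Maru by 19–6.
Dumpling House vs Juniper: Dumpling House is ranked higher on 3+5+3 = 11 ballots, Juniper on 14. Juniper wins 14–11.
Maru vs Juniper: Maru preferred on 3+5+3+3 = 14 ballots; Maru wins 14–11.
Maru defeats every rival head-to-head and is the Condorcet winner.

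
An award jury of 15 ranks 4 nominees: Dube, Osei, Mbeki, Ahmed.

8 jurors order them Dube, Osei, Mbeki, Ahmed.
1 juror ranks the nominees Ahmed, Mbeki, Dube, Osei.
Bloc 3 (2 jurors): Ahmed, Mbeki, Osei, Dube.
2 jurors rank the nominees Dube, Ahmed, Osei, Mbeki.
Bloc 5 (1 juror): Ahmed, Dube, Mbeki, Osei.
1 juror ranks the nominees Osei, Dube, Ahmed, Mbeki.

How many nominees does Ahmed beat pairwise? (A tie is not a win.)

Ahmed against each rival (15 jurors):
Ahmed vs Dube: 4 to 11, Dube.
Ahmed–Osei: Osei 9–6.
Ahmed vs Mbeki: Ahmed is ranked higher on 1+2+2+1+1 = 7 ballots, Mbeki on 8. Mbeki wins 8–7.
Ahmed beats no one; loses to Dube, Osei, Mbeki — 0 pairwise wins.

0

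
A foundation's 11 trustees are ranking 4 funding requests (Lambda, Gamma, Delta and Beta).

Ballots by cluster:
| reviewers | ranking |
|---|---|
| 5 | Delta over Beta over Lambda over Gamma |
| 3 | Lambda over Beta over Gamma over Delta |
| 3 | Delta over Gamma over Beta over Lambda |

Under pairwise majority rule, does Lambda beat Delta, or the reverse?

Delta

Ballots ranking Lambda above Delta: 3.
Ballots ranking Delta above Lambda: 11 − 3 = 8.
Delta wins the head-to-head 8–3.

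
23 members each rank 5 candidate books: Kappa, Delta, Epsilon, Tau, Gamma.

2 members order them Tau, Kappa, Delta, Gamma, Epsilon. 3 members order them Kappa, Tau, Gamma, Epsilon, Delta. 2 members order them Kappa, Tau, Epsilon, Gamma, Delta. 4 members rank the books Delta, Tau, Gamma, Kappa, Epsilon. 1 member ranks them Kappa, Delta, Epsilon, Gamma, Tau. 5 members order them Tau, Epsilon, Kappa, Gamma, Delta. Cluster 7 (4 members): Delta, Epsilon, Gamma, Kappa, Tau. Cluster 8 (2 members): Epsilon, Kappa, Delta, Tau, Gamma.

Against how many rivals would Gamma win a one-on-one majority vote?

Gamma against each rival (23 members):
Gamma vs Kappa: 4+4 = 8 for Gamma, 15 for Kappa — Kappa by 15–8.
Gamma vs Delta: Delta, 13–10.
Gamma vs Epsilon: Gamma is ranked higher on 2+3+4 = 9 ballots, Epsilon on 14. Epsilon wins 14–9.
Gamma vs Tau: 5 to 18, Tau.
Gamma beats no one; loses to Kappa, Delta, Epsilon, Tau — 0 pairwise wins.

0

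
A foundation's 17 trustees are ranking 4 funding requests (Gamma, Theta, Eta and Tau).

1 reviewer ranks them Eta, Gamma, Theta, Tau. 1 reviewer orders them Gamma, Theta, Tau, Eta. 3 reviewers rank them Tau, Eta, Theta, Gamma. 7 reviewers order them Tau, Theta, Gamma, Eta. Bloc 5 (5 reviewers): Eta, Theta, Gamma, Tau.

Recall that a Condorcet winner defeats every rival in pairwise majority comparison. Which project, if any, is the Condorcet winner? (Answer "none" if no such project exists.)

Tau

Head-to-head results (17 reviewers):
Gamma vs Theta: Theta wins 15–2.
Gamma vs Eta: 8 to 9, Eta.
Gamma vs Tau: Gamma preferred on 1+1+5 = 7 ballots; Tau wins 10–7.
Theta vs Eta: Eta wins 9–8.
Theta vs Tau: 7 to 10, Tau.
Eta–Tau: Tau 11–6.
Only Tau has no losses; Tau is the Condorcet winner.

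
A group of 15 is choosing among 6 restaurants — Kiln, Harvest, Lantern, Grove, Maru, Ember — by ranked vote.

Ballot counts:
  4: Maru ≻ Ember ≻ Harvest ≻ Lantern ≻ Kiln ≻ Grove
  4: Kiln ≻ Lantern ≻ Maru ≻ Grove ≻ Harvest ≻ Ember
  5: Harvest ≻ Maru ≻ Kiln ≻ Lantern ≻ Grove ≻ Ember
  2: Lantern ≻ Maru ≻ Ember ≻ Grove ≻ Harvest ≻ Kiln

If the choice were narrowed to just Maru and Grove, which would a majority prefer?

Ballots ranking Maru above Grove: 4 + 4 + 5 + 2 = 15.
Ballots ranking Grove above Maru: 15 − 15 = 0.
Maru wins the head-to-head 15–0.

Maru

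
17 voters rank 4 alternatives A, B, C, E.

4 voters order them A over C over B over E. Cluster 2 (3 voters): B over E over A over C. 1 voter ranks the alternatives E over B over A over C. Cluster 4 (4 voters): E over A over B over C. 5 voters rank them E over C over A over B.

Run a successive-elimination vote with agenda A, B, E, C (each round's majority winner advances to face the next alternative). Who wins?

Round 1: A vs B — 13–4, A advances.
Round 2: A vs E — 4–13, E advances.
Round 3: E vs C — 13–4, E advances.
E survives the agenda.

E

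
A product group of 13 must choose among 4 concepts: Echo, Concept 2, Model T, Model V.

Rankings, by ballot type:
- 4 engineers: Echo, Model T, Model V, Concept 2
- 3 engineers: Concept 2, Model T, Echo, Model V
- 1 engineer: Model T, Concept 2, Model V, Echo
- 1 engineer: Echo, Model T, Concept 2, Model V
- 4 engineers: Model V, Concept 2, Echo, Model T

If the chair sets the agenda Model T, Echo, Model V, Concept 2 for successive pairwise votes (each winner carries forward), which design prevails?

Round 1: Model T vs Echo — 4–9, Echo advances.
Round 2: Echo vs Model V — 8–5, Echo advances.
Round 3: Echo vs Concept 2 — 5–8, Concept 2 advances.
The agenda winner is Concept 2.

Concept 2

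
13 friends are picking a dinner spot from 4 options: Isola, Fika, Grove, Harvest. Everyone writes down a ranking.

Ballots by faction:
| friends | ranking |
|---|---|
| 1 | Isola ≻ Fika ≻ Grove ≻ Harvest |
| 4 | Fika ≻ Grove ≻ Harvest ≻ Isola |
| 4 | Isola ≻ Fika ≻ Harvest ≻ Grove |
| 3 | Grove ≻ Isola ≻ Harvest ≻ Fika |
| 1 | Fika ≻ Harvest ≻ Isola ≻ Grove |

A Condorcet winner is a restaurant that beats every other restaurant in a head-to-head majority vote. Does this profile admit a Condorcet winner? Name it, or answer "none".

Check each pair by majority over 13 ballots:
Isola vs Fika: Isola preferred on 1+4+3 = 8 ballots; Isola wins 8–5.
Isola vs Grove: 6 to 7, Grove.
Isola vs Harvest: 1+4+3 = 8 for Isola, 5 for Harvest — Isola by 8–5.
Fika vs Grove: Fika preferred on 1+4+4+1 = 10 ballots; Fika wins 10–3.
Fika vs Harvest: Fika is ranked higher on 1+4+4+1 = 10 ballots, Harvest on 3. Fika wins 10–3.
Grove vs Harvest: Grove preferred on 1+4+3 = 8 ballots; Grove wins 8–5.
Every restaurant loses at least once (Isola loses to Grove; Fika loses to Isola; Grove loses to Fika; Harvest loses to Isola). The majority relation contains the cycle Isola > Fika > Grove > Isola, so there is no Condorcet winner.

none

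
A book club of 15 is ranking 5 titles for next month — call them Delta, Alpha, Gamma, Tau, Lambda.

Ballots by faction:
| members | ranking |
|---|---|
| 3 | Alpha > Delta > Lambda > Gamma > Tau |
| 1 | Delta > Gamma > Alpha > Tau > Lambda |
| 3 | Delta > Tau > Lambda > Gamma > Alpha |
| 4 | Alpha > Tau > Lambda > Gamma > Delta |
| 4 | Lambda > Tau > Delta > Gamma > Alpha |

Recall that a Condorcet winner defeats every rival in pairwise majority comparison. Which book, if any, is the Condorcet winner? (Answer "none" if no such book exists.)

none

Head-to-head results (15 members):
Delta vs Alpha: Delta wins 8–7.
Delta–Gamma: Delta 11–4.
Delta vs Tau: Tau wins 8–7.
Delta–Lambda: Lambda 8–7.
Alpha vs Gamma: Gamma wins 8–7.
Alpha–Tau: Alpha 8–7.
Alpha vs Lambda: Alpha, 8–7.
Gamma–Tau: Tau 11–4.
Gamma vs Lambda: Lambda, 14–1.
Tau vs Lambda: Tau wins 8–7.
Every book loses at least once (Delta loses to Tau; Alpha loses to Delta; Gamma loses to Delta; Tau loses to Alpha; Lambda loses to Alpha). The majority relation contains the cycle Delta > Alpha > Tau > Delta, so there is no Condorcet winner.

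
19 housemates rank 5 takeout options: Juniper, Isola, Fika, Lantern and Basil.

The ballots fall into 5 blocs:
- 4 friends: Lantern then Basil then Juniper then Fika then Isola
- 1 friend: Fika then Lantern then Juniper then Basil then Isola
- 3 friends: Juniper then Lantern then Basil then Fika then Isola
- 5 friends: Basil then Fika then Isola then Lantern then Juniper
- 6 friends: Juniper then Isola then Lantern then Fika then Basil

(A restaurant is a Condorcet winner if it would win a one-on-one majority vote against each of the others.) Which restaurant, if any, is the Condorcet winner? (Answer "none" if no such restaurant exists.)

Pairwise majorities:
Juniper vs Isola: Juniper wins 14–5.
Juniper vs Fika: Juniper, 13–6.
Juniper vs Lantern: Lantern wins 10–9.
Juniper–Basil: Juniper 10–9.
Isola–Fika: Fika 13–6.
Isola vs Lantern: Isola, 11–8.
Isola vs Basil: Basil wins 13–6.
Fika vs Lantern: Lantern, 13–6.
Fika–Basil: Basil 12–7.
Lantern vs Basil: Lantern, 14–5.
Each restaurant drops at least one matchup (Juniper loses to Lantern; Isola loses to Juniper; Fika loses to Juniper; Lantern loses to Isola; Basil loses to Juniper); the cycle Juniper > Isola > Lantern > Juniper rules out a Condorcet winner.

none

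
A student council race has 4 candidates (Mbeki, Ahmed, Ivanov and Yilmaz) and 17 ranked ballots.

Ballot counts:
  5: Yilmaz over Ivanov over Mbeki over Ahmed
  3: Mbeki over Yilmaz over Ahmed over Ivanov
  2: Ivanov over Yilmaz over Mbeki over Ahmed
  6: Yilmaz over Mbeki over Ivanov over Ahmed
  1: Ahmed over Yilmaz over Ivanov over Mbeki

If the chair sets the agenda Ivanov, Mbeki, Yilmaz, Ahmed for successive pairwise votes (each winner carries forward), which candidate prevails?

Yilmaz

Round 1: Ivanov vs Mbeki — 8–9, Mbeki advances.
Round 2: Mbeki vs Yilmaz — 3–14, Yilmaz advances.
Round 3: Yilmaz vs Ahmed — 16–1, Yilmaz advances.
Yilmaz survives the agenda.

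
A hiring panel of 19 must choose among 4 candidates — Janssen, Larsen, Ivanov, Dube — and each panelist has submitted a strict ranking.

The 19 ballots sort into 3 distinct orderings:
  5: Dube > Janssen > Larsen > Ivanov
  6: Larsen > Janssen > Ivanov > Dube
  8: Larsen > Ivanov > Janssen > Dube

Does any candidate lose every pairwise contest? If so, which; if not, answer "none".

Dube

Head-to-head results (19 committee members):
Janssen–Larsen: Larsen 14–5.
Janssen vs Ivanov: Janssen preferred on 5+6 = 11 ballots; Janssen wins 11–8.
Janssen vs Dube: Janssen, 14–5.
Larsen vs Ivanov: 5+6+8 = 19 for Larsen, 0 for Ivanov — Larsen by 19–0.
Larsen vs Dube: Larsen wins 14–5.
Ivanov vs Dube: 6+8 = 14 for Ivanov, 5 for Dube — Ivanov by 14–5.
Dube is beaten in every head-to-head and is the Condorcet loser.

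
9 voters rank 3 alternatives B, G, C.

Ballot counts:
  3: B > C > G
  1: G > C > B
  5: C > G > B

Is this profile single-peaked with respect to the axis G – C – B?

yes

Axis positions: G=1, C=2, B=3.
Ballot type 1 (peak B at position 3): ranking walks positions 3-2-1, expanding outward from the peak — single-peaked.
Ballot type 2 (peak G at position 1): ranking walks positions 1-2-3, expanding outward from the peak — single-peaked.
Ballot type 3 (peak C at position 2): ranking walks positions 2-1-3, expanding outward from the peak — single-peaked.
Every ranking is single-peaked on this axis.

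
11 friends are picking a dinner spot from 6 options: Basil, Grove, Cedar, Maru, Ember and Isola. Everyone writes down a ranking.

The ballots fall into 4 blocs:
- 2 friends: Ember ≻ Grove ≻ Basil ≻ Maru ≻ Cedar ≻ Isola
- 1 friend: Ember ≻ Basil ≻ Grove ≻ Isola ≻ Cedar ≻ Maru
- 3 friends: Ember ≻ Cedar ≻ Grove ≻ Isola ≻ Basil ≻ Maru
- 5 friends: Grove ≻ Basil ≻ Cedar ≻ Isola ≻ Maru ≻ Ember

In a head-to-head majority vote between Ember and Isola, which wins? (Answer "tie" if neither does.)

Ballots ranking Ember above Isola: 2 + 1 + 3 = 6.
Ballots ranking Isola above Ember: 11 − 6 = 5.
Ember wins the head-to-head 6–5.

Ember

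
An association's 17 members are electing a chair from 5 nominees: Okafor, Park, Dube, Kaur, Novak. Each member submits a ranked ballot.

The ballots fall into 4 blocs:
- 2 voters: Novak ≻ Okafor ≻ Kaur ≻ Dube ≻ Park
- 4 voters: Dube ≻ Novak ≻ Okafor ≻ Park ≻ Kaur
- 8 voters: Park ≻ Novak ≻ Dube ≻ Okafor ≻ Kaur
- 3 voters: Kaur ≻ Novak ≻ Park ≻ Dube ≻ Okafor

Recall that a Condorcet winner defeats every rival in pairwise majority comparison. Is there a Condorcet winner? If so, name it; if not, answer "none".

Pairwise majorities:
Okafor vs Park: Okafor preferred on 2+4 = 6 ballots; Park wins 11–6.
Okafor vs Dube: Okafor preferred on 2 ballots; Dube wins 15–2.
Okafor vs Kaur: 14 to 3, Okafor.
Okafor vs Novak: 0 to 17, Novak.
Park vs Dube: 11 to 6, Park.
Park vs Kaur: Park is ranked higher on 4+8 = 12 ballots, Kaur on 5. Park wins 12–5.
Park vs Novak: 8 for Park, 9 for Novak — Novak by 9–8.
Dube vs Kaur: 12 to 5, Dube.
Dube vs Novak: Dube is ranked higher on 4 ballots, Novak on 13. Novak wins 13–4.
Kaur vs Novak: Kaur is ranked higher on 3 ballots, Novak on 14. Novak wins 14–3.
Only Novak has no losses; Novak is the Condorcet winner.

Novak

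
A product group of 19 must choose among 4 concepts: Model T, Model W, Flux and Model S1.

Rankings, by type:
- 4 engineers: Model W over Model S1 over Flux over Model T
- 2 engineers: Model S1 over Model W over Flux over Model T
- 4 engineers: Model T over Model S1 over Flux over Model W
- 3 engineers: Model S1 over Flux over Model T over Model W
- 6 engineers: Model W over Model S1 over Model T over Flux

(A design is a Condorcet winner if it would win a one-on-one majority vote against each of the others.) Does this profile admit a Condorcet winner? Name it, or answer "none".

Check each pair by majority over 19 ballots:
Model T vs Model W: Model W wins 12–7.
Model T vs Flux: 10 to 9, Model T.
Model T vs Model S1: 4 for Model T, 15 for Model S1 — Model S1 by 15–4.
Model W vs Flux: Model W is ranked higher on 4+2+6 = 12 ballots, Flux on 7. Model W wins 12–7.
Model W vs Model S1: Model W wins 10–9.
Flux vs Model S1: 0 to 19, Model S1.
Model W defeats every rival head-to-head and is the Condorcet winner.

Model W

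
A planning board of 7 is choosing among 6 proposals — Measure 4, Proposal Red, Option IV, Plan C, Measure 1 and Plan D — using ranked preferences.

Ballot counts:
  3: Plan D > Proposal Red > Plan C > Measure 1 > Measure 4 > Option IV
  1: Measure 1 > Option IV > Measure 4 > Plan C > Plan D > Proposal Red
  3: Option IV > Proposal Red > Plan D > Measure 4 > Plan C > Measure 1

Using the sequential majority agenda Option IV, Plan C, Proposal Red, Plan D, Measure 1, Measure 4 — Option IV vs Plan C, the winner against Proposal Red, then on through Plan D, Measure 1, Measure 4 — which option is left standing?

Round 1: Option IV vs Plan C — 4–3, Option IV advances.
Round 2: Option IV vs Proposal Red — 4–3, Option IV advances.
Round 3: Option IV vs Plan D — 4–3, Option IV advances.
Round 4: Option IV vs Measure 1 — 3–4, Measure 1 advances.
Round 5: Measure 1 vs Measure 4 — 4–3, Measure 1 advances.
Measure 1 survives the agenda.

Measure 1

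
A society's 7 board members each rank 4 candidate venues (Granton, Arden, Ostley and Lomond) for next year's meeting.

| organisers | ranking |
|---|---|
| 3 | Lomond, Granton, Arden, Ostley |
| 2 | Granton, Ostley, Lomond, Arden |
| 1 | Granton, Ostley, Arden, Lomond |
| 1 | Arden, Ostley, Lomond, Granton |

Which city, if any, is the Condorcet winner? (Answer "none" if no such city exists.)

none

Pairwise majorities:
Granton vs Arden: Granton, 6–1.
Granton vs Ostley: Granton wins 6–1.
Granton vs Lomond: Lomond wins 4–3.
Arden vs Ostley: Arden, 4–3.
Arden vs Lomond: Lomond wins 5–2.
Ostley vs Lomond: Ostley wins 4–3.
No city is unbeaten: Granton loses to Lomond; Arden loses to Granton; Ostley loses to Granton; Lomond loses to Ostley. In particular Granton → Ostley → Lomond → Granton is a majority cycle — no Condorcet winner exists.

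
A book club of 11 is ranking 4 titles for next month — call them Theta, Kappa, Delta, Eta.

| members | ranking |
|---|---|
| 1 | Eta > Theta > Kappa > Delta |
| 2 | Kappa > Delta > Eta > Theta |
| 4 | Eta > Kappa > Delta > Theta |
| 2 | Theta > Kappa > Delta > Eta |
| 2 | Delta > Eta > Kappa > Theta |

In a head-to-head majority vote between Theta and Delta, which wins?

Delta

Ballots ranking Theta above Delta: 1 + 2 = 3.
Ballots ranking Delta above Theta: 11 − 3 = 8.
Delta wins the head-to-head 8–3.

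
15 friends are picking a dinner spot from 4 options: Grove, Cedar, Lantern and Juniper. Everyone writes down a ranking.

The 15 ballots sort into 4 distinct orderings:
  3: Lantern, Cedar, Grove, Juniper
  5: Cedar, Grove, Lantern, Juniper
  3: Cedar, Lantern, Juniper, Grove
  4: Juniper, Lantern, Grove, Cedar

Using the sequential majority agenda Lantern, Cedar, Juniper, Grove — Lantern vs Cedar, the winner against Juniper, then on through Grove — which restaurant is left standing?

Cedar

Round 1: Lantern vs Cedar — 7–8, Cedar advances.
Round 2: Cedar vs Juniper — 11–4, Cedar advances.
Round 3: Cedar vs Grove — 11–4, Cedar advances.
The agenda winner is Cedar.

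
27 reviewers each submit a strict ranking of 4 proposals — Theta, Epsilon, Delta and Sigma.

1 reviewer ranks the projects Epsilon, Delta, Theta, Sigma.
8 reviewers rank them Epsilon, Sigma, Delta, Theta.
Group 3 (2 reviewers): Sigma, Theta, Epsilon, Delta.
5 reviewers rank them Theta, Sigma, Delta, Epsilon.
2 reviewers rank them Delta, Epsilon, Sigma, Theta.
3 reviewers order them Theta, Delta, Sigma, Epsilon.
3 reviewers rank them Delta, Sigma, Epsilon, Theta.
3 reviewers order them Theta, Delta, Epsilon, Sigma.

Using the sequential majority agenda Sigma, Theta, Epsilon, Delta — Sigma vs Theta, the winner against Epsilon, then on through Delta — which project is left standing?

Round 1: Sigma vs Theta — 15–12, Sigma advances.
Round 2: Sigma vs Epsilon — 13–14, Epsilon advances.
Round 3: Epsilon vs Delta — 11–16, Delta advances.
Delta survives the agenda.

Delta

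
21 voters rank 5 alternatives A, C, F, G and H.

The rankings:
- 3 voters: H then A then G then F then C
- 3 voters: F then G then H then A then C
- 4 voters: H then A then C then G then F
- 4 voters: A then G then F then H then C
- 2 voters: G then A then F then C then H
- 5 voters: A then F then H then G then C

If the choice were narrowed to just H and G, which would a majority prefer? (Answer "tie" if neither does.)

H

Ballots ranking H above G: 3 + 4 + 5 = 12.
Ballots ranking G above H: 21 − 12 = 9.
H wins the head-to-head 12–9.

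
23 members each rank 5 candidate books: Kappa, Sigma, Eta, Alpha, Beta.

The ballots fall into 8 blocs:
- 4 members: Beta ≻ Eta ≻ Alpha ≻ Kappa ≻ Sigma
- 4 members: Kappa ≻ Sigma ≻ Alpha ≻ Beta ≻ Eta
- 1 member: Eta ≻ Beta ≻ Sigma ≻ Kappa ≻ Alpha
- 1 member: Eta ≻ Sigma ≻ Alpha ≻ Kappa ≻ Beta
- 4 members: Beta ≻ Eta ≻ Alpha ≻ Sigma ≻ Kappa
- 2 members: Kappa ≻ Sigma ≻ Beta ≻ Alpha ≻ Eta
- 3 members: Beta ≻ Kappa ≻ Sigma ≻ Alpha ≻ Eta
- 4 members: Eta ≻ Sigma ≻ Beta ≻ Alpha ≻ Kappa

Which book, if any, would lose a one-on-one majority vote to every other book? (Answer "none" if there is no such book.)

Pairwise majorities:
Kappa vs Sigma: Kappa, 13–10.
Kappa vs Eta: Kappa is ranked higher on 4+2+3 = 9 ballots, Eta on 14. Eta wins 14–9.
Kappa–Alpha: Alpha 13–10.
Kappa vs Beta: Kappa preferred on 4+1+2 = 7 ballots; Beta wins 16–7.
Sigma vs Eta: Eta, 14–9.
Sigma vs Alpha: Sigma, 15–8.
Sigma vs Beta: 11 to 12, Beta.
Eta vs Alpha: Eta is ranked higher on 4+1+1+4+4 = 14 ballots, Alpha on 9. Eta wins 14–9.
Eta vs Beta: Beta, 17–6.
Alpha vs Beta: Alpha is ranked higher on 4+1 = 5 ballots, Beta on 18. Beta wins 18–5.
Every book wins at least one matchup (Kappa beats Sigma; Sigma beats Alpha; Eta beats Kappa; Alpha beats Kappa; Beta beats Kappa), so there is no Condorcet loser.

none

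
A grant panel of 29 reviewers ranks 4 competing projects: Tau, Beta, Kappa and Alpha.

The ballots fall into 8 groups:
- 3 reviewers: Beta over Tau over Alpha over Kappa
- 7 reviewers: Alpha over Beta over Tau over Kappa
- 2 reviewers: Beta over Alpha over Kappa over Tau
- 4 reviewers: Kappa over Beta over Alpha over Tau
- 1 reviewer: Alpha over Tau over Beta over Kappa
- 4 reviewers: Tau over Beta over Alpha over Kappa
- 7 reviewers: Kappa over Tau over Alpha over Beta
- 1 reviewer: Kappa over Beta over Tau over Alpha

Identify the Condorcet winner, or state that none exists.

Head-to-head results (29 reviewers):
Tau–Beta: Beta 17–12.
Tau vs Kappa: Tau wins 15–14.
Tau vs Alpha: 3+4+7+1 = 15 for Tau, 14 for Alpha — Tau by 15–14.
Beta vs Kappa: 17 to 12, Beta.
Beta vs Alpha: 3+2+4+4+1 = 14 for Beta, 15 for Alpha — Alpha by 15–14.
Kappa vs Alpha: Kappa is ranked higher on 4+7+1 = 12 ballots, Alpha on 17. Alpha wins 17–12.
Each project drops at least one matchup (Tau loses to Beta; Beta loses to Alpha; Kappa loses to Tau; Alpha loses to Tau); the cycle Tau → Alpha → Beta → Tau rules out a Condorcet winner.

none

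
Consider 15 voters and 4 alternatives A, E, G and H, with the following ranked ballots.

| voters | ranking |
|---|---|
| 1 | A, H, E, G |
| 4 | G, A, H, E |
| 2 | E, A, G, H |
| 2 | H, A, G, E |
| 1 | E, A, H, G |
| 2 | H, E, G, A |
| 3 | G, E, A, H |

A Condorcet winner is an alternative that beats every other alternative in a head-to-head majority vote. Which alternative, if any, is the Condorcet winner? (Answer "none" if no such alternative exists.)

G

Check each pair by majority over 15 ballots:
A–E: E 8–7.
A vs G: G wins 9–6.
A vs H: A, 11–4.
E vs G: G wins 9–6.
E–H: H 9–6.
G–H: G 9–6.
Only G has no losses; G is the Condorcet winner.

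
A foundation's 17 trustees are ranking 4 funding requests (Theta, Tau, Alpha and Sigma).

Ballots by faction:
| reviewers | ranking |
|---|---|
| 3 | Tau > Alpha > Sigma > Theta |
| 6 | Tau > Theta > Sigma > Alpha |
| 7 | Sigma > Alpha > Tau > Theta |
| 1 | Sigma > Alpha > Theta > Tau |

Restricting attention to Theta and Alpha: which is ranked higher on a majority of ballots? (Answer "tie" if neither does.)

Alpha

Ballots ranking Theta above Alpha: 6.
Ballots ranking Alpha above Theta: 17 − 6 = 11.
Alpha wins the head-to-head 11–6.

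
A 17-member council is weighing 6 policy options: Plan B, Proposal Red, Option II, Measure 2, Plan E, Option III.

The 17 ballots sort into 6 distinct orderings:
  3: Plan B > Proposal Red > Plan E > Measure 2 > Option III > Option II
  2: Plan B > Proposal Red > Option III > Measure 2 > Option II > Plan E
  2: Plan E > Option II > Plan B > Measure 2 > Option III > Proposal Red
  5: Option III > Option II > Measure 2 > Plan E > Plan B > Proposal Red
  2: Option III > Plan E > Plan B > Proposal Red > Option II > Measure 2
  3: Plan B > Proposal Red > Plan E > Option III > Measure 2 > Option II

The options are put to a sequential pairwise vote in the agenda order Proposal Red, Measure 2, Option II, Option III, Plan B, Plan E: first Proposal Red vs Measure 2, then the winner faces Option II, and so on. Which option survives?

Plan E

Round 1: Proposal Red vs Measure 2 — 10–7, Proposal Red advances.
Round 2: Proposal Red vs Option II — 10–7, Proposal Red advances.
Round 3: Proposal Red vs Option III — 8–9, Option III advances.
Round 4: Option III vs Plan B — 7–10, Plan B advances.
Round 5: Plan B vs Plan E — 8–9, Plan E advances.
The agenda winner is Plan E.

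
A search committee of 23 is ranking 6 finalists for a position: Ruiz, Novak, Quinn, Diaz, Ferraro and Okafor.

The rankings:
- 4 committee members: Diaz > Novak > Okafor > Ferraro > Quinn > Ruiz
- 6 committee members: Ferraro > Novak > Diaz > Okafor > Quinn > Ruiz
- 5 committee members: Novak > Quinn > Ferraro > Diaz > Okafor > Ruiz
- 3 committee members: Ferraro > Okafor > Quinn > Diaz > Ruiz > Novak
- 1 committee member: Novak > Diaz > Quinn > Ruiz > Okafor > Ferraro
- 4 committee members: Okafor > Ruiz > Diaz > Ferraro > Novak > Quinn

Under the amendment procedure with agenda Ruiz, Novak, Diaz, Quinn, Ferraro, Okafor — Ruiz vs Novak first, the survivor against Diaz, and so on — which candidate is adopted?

Ferraro

Round 1: Ruiz vs Novak — 7–16, Novak advances.
Round 2: Novak vs Diaz — 12–11, Novak advances.
Round 3: Novak vs Quinn — 20–3, Novak advances.
Round 4: Novak vs Ferraro — 10–13, Ferraro advances.
Round 5: Ferraro vs Okafor — 14–9, Ferraro advances.
Ferraro survives the agenda.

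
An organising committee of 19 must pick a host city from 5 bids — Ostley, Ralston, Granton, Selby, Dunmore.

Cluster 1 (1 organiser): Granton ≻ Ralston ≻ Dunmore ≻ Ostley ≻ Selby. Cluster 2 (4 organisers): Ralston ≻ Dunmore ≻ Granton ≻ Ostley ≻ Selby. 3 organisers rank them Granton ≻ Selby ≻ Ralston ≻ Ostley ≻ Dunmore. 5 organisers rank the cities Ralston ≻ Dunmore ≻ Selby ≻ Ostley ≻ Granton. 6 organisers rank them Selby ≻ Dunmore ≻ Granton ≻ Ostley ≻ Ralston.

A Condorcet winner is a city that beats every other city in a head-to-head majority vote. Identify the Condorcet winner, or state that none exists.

Head-to-head results (19 organisers):
Ostley vs Ralston: Ostley preferred on 6 ballots; Ralston wins 13–6.
Ostley vs Granton: 5 for Ostley, 14 for Granton — Granton by 14–5.
Ostley vs Selby: Ostley preferred on 1+4 = 5 ballots; Selby wins 14–5.
Ostley vs Dunmore: Ostley preferred on 3 ballots; Dunmore wins 16–3.
Ralston vs Granton: 4+5 = 9 for Ralston, 10 for Granton — Granton by 10–9.
Ralston–Selby: Ralston 10–9.
Ralston vs Dunmore: 13 to 6, Ralston.
Granton vs Selby: 8 to 11, Selby.
Granton vs Dunmore: 4 to 15, Dunmore.
Selby vs Dunmore: Selby is ranked higher on 3+6 = 9 ballots, Dunmore on 10. Dunmore wins 10–9.
No city is unbeaten: Ostley loses to Ralston; Ralston loses to Granton; Granton loses to Selby; Selby loses to Ralston; Dunmore loses to Ralston. In particular Ralston → Selby → Granton → Ralston is a majority cycle — no Condorcet winner exists.

none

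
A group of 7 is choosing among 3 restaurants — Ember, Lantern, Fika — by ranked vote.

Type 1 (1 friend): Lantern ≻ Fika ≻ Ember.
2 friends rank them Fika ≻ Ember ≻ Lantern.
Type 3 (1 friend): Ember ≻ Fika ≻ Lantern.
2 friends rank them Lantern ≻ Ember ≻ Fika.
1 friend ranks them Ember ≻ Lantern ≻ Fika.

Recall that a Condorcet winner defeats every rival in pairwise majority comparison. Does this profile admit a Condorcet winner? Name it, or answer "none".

Ember

Pairwise majorities:
Ember vs Lantern: Ember preferred on 2+1+1 = 4 ballots; Ember wins 4–3.
Ember vs Fika: Ember, 4–3.
Lantern vs Fika: 4 to 3, Lantern.
Only Ember has no losses; Ember is the Condorcet winner.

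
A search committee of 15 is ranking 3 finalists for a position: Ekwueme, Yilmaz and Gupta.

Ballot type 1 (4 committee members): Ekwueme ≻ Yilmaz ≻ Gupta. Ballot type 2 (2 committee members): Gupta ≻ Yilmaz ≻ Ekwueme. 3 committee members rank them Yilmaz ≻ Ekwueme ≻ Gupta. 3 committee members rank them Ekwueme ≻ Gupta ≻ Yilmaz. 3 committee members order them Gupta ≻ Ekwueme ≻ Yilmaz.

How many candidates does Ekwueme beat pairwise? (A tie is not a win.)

Ekwueme against each rival (15 committee members):
Ekwueme vs Yilmaz: 10 to 5, Ekwueme.
Ekwueme vs Gupta: Ekwueme wins 10–5.
Ekwueme beats Yilmaz, Gupta — 2 pairwise wins.

2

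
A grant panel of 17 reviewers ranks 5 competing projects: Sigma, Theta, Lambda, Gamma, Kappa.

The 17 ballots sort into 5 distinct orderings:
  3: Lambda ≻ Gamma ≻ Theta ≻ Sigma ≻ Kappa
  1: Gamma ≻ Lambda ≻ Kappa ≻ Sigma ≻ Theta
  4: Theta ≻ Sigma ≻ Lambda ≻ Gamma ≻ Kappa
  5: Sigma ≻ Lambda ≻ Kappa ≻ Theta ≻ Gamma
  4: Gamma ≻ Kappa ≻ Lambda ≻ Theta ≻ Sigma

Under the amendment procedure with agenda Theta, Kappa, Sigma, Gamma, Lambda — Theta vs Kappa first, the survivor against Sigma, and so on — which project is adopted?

Round 1: Theta vs Kappa — 7–10, Kappa advances.
Round 2: Kappa vs Sigma — 5–12, Sigma advances.
Round 3: Sigma vs Gamma — 9–8, Sigma advances.
Round 4: Sigma vs Lambda — 9–8, Sigma advances.
The agenda winner is Sigma.

Sigma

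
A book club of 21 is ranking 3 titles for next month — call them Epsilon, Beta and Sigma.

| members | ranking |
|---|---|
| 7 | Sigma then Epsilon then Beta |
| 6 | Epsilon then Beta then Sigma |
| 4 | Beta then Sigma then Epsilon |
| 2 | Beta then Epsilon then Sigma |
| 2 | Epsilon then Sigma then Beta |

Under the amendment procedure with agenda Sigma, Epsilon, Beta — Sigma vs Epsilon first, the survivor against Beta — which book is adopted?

Round 1: Sigma vs Epsilon — 11–10, Sigma advances.
Round 2: Sigma vs Beta — 9–12, Beta advances.
Beta survives the agenda.

Beta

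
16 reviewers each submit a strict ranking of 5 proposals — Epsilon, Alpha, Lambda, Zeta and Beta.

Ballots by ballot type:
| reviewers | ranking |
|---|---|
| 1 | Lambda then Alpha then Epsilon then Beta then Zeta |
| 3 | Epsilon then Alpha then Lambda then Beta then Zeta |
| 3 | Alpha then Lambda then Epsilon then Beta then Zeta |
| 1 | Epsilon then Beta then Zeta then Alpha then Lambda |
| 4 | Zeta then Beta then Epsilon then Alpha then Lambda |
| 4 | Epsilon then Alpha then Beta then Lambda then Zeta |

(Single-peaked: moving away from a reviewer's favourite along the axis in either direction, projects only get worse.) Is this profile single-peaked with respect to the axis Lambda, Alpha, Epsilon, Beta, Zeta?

Axis positions: Lambda=1, Alpha=2, Epsilon=3, Beta=4, Zeta=5.
Ballot type 1 (peak Lambda at position 1): ranking walks positions 1-2-3-4-5, expanding outward from the peak — single-peaked.
Ballot type 2 (peak Epsilon at position 3): ranking walks positions 3-2-1-4-5, expanding outward from the peak — single-peaked.
Ballot type 3 (peak Alpha at position 2): ranking walks positions 2-1-3-4-5, expanding outward from the peak — single-peaked.
Ballot type 4 (peak Epsilon at position 3): ranking walks positions 3-4-5-2-1, expanding outward from the peak — single-peaked.
Ballot type 5 (peak Zeta at position 5): ranking walks positions 5-4-3-2-1, expanding outward from the peak — single-peaked.
Ballot type 6 (peak Epsilon at position 3): ranking walks positions 3-2-4-1-5, expanding outward from the peak — single-peaked.
Every ranking is single-peaked on this axis.

yes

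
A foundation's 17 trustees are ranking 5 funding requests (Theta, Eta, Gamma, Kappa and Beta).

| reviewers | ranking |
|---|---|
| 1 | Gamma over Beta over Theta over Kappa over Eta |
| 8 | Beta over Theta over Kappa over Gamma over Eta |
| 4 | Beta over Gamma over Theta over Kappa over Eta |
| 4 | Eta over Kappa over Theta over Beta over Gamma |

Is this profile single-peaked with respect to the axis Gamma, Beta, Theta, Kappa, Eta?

yes

Axis positions: Gamma=1, Beta=2, Theta=3, Kappa=4, Eta=5.
Ballot type 1 (peak Gamma at position 1): ranking walks positions 1-2-3-4-5, expanding outward from the peak — single-peaked.
Ballot type 2 (peak Beta at position 2): ranking walks positions 2-3-4-1-5, expanding outward from the peak — single-peaked.
Ballot type 3 (peak Beta at position 2): ranking walks positions 2-1-3-4-5, expanding outward from the peak — single-peaked.
Ballot type 4 (peak Eta at position 5): ranking walks positions 5-4-3-2-1, expanding outward from the peak — single-peaked.
Every ranking is single-peaked on this axis.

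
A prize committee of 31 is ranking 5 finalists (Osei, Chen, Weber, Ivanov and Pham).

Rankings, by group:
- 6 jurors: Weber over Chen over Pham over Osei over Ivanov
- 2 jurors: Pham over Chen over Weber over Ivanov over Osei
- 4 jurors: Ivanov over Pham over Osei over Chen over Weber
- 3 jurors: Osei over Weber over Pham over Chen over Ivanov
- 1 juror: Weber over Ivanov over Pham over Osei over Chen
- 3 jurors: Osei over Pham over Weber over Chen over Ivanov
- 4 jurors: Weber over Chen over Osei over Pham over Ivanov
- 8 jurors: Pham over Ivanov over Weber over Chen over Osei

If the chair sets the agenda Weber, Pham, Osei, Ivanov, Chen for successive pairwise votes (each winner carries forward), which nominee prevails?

Round 1: Weber vs Pham — 14–17, Pham advances.
Round 2: Pham vs Osei — 21–10, Pham advances.
Round 3: Pham vs Ivanov — 26–5, Pham advances.
Round 4: Pham vs Chen — 21–10, Pham advances.
Pham survives the agenda.

Pham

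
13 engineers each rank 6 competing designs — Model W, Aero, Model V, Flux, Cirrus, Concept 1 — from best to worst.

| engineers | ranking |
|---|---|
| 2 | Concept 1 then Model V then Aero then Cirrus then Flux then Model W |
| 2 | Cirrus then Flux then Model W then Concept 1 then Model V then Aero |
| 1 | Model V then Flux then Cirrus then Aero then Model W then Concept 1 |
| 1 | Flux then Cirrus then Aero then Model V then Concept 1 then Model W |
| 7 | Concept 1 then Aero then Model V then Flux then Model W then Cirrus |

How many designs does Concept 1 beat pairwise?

5

Concept 1 against each rival (13 engineers):
Concept 1 vs Model W: 10 to 3, Concept 1.
Concept 1 vs Aero: Concept 1 is ranked higher on 2+2+7 = 11 ballots, Aero on 2. Concept 1 wins 11–2.
Concept 1 vs Model V: Concept 1 preferred on 2+2+7 = 11 ballots; Concept 1 wins 11–2.
Concept 1 vs Flux: Concept 1 wins 9–4.
Concept 1 vs Cirrus: 2+7 = 9 for Concept 1, 4 for Cirrus — Concept 1 by 9–4.
Concept 1 beats Model W, Aero, Model V, Flux, Cirrus — 5 pairwise wins.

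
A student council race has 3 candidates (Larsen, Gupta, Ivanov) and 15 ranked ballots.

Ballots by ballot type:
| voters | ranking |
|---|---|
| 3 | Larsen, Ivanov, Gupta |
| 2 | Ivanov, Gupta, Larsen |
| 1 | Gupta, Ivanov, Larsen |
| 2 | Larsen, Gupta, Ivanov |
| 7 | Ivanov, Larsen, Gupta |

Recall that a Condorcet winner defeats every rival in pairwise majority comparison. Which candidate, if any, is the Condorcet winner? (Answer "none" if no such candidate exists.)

Ivanov

Check each pair by majority over 15 ballots:
Larsen vs Gupta: Larsen is ranked higher on 3+2+7 = 12 ballots, Gupta on 3. Larsen wins 12–3.
Larsen vs Ivanov: Larsen is ranked higher on 3+2 = 5 ballots, Ivanov on 10. Ivanov wins 10–5.
Gupta vs Ivanov: 3 to 12, Ivanov.
Ivanov wins every pairwise contest, so Ivanov is the Condorcet winner.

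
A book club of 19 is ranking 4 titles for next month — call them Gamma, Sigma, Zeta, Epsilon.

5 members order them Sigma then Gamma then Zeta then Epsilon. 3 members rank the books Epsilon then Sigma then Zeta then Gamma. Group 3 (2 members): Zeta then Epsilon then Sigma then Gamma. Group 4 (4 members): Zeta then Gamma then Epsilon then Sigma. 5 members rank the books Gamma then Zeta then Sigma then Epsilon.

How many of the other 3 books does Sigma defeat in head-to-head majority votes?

Sigma against each rival (19 members):
Sigma vs Gamma: Sigma is ranked higher on 5+3+2 = 10 ballots, Gamma on 9. Sigma wins 10–9.
Sigma vs Zeta: 5+3 = 8 for Sigma, 11 for Zeta — Zeta by 11–8.
Sigma vs Epsilon: Sigma wins 10–9.
Sigma beats Gamma, Epsilon; loses to Zeta — 2 pairwise wins.

2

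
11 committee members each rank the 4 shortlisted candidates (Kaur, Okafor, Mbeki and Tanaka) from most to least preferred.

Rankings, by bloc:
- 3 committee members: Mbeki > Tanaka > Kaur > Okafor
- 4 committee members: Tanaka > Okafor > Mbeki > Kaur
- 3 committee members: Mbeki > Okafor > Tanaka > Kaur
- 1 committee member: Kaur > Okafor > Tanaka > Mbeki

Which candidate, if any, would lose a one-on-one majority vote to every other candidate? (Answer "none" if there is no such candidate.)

Pairwise majorities:
Kaur vs Okafor: Okafor wins 7–4.
Kaur vs Mbeki: Mbeki wins 10–1.
Kaur vs Tanaka: 1 to 10, Tanaka.
Okafor vs Mbeki: Okafor preferred on 4+1 = 5 ballots; Mbeki wins 6–5.
Okafor vs Tanaka: 3+1 = 4 for Okafor, 7 for Tanaka — Tanaka by 7–4.
Mbeki–Tanaka: Mbeki 6–5.
Only Kaur has no wins; Kaur is the Condorcet loser.

Kaur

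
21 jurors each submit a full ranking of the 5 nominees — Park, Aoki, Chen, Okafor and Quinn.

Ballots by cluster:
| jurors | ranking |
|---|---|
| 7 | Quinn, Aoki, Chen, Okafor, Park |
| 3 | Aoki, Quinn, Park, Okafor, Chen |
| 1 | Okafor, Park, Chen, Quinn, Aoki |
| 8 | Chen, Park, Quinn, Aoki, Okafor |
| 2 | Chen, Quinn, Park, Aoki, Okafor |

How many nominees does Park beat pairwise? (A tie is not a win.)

Park against each rival (21 jurors):
Park vs Aoki: Park, 11–10.
Park vs Chen: Park preferred on 3+1 = 4 ballots; Chen wins 17–4.
Park vs Okafor: Park preferred on 3+8+2 = 13 ballots; Park wins 13–8.
Park vs Quinn: 1+8 = 9 for Park, 12 for Quinn — Quinn by 12–9.
Park beats Aoki, Okafor; loses to Chen, Quinn — 2 pairwise wins.

2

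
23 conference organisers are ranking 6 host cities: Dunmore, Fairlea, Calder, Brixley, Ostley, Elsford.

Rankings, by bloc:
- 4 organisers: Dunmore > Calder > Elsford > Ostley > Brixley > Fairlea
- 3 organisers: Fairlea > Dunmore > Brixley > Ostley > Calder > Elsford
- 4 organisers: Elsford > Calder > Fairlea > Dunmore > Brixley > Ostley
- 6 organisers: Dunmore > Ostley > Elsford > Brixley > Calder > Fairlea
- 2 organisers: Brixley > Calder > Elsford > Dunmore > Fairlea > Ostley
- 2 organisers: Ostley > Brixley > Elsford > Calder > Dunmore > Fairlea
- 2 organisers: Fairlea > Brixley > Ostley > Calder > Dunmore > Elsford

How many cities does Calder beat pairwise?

1

Calder against each rival (23 organisers):
Calder vs Dunmore: 4+2+2+2 = 10 for Calder, 13 for Dunmore — Dunmore by 13–10.
Calder vs Fairlea: 18 to 5, Calder.
Calder–Brixley: Brixley 15–8.
Calder vs Ostley: Calder is ranked higher on 4+4+2 = 10 ballots, Ostley on 13. Ostley wins 13–10.
Calder–Elsford: Elsford 12–11.
Calder beats Fairlea; loses to Dunmore, Brixley, Ostley, Elsford — 1 pairwise win.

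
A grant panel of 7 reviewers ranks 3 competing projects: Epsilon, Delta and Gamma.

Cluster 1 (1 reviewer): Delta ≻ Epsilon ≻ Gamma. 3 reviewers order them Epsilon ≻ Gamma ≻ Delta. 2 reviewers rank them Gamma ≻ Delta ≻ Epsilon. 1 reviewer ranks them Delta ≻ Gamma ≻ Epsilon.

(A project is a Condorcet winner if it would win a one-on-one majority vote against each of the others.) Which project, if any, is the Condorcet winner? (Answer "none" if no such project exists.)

none

Pairwise majorities:
Epsilon vs Delta: Delta wins 4–3.
Epsilon–Gamma: Epsilon 4–3.
Delta vs Gamma: Gamma wins 5–2.
No project is unbeaten: Epsilon loses to Delta; Delta loses to Gamma; Gamma loses to Epsilon. In particular Epsilon → Gamma → Delta → Epsilon is a majority cycle — no Condorcet winner exists.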